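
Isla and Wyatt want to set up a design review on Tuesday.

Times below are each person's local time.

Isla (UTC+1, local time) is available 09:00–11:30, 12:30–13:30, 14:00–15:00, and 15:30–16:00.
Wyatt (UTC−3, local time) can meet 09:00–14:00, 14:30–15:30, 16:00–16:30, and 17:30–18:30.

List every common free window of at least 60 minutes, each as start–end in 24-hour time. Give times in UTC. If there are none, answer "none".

13:00–14:00

Isla → UTC: 08:00–10:30, 11:30–12:30, 13:00–14:00, 14:30–15:00.
Wyatt → UTC: 12:00–17:00, 17:30–18:30, 19:00–19:30, 20:30–21:30.
Isla ∩ Wyatt: 12:00–12:30, 13:00–14:00, 14:30–15:00.
Windows ≥ 60 min: 13:00–14:00.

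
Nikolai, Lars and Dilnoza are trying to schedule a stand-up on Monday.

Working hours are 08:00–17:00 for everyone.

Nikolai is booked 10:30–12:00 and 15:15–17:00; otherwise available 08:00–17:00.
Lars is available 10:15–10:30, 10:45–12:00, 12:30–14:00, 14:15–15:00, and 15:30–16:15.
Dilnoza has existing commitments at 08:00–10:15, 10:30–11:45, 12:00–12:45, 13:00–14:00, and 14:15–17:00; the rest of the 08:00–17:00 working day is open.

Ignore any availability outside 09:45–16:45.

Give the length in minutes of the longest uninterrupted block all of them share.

Nikolai free within 08:00–17:00: 08:00–10:30, 12:00–15:15.
Dilnoza free within 08:00–17:00: 10:15–10:30, 11:45–12:00, 12:45–13:00, 14:00–14:15.
Nikolai ∩ Lars: 10:15–10:30, 12:30–14:00, 14:15–15:00.
Nikolai ∩ Lars ∩ Dilnoza: 10:15–10:30, 12:45–13:00.
Restricted to 09:45–16:45: 10:15–10:30, 12:45–13:00.
Common window lengths: 15, 15 min; longest is 15.

15 minutes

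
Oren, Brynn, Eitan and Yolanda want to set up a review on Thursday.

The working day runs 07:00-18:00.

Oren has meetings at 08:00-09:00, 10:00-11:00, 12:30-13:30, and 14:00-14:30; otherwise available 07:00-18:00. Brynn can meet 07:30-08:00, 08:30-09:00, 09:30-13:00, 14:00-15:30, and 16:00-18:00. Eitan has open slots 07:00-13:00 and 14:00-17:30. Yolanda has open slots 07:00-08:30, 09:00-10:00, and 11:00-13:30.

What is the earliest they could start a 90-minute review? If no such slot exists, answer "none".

Oren free within 07:00–18:00: 07:00–08:00, 09:00–10:00, 11:00–12:30, 13:30–14:00, 14:30–18:00.
Oren ∩ Brynn: 07:30–08:00, 09:30–10:00, 11:00–12:30, 14:30–15:30, 16:00–18:00.
Oren ∩ Brynn ∩ Eitan: 07:30–08:00, 09:30–10:00, 11:00–12:30, 14:30–15:30, 16:00–17:30.
Oren ∩ Brynn ∩ Eitan ∩ Yolanda: 07:30–08:00, 09:30–10:00, 11:00–12:30.
Windows ≥ 90 min: 11:00–12:30.
Earliest such window starts at 11:00.

11:00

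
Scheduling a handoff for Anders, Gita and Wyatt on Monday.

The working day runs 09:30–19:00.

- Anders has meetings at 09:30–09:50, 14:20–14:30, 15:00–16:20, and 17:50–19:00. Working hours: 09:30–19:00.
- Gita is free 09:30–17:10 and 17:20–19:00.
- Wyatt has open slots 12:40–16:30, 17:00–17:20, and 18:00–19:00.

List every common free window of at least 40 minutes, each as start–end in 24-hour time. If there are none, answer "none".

Anders free within 09:30–19:00: 09:50–14:20, 14:30–15:00, 16:20–17:50.
Anders ∩ Gita: 09:50–14:20, 14:30–15:00, 16:20–17:10, 17:20–17:50.
Anders ∩ Gita ∩ Wyatt: 12:40–14:20, 14:30–15:00, 16:20–16:30, 17:00–17:10.
Windows ≥ 40 min: 12:40–14:20.

12:40–14:20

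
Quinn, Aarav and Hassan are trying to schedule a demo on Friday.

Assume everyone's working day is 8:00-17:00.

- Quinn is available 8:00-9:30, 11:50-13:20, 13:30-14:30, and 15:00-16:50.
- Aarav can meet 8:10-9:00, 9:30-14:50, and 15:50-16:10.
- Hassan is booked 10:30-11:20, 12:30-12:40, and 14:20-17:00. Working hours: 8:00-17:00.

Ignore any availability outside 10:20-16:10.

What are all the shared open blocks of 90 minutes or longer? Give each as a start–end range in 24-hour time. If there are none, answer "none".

none

Hassan free within 08:00–17:00: 08:00–10:30, 11:20–12:30, 12:40–14:20.
Quinn ∩ Aarav: 08:10–09:00, 11:50–13:20, 13:30–14:30, 15:50–16:10.
Quinn ∩ Aarav ∩ Hassan: 08:10–09:00, 11:50–12:30, 12:40–13:20, 13:30–14:20.
Restricted to 10:20–16:10: 11:50–12:30, 12:40–13:20, 13:30–14:20.
Windows ≥ 90 min: (none).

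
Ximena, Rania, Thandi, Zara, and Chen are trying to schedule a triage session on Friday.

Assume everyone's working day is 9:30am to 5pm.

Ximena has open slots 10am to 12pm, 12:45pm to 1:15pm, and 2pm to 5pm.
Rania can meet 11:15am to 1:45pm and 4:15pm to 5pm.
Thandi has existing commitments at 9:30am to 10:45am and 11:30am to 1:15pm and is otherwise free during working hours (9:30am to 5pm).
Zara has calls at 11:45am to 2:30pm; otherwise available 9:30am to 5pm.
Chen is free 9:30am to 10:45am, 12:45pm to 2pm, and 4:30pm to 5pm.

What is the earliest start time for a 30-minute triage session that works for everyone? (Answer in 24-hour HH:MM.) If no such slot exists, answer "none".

16:30

Thandi free within 09:30–17:00: 10:45–11:30, 13:15–17:00.
Zara free within 09:30–17:00: 09:30–11:45, 14:30–17:00.
Ximena ∩ Rania: 11:15–12:00, 12:45–13:15, 16:15–17:00.
Ximena ∩ Rania ∩ Thandi: 11:15–11:30, 16:15–17:00.
Ximena ∩ Rania ∩ Thandi ∩ Zara: 11:15–11:30, 16:15–17:00.
Ximena ∩ Rania ∩ Thandi ∩ Zara ∩ Chen: 16:30–17:00.
Windows ≥ 30 min: 16:30–17:00.
Earliest such window starts at 16:30.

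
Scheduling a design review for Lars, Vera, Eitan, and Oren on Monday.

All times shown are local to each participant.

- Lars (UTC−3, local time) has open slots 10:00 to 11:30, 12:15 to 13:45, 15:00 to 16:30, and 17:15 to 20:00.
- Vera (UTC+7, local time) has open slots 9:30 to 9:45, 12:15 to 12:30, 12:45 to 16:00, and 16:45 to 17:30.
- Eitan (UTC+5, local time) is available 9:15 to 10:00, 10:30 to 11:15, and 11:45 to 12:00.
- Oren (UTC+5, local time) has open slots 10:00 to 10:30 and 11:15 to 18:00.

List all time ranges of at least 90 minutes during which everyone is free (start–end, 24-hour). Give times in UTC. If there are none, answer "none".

Lars → UTC: 13:00–14:30, 15:15–16:45, 18:00–19:30, 20:15–23:00.
Vera → UTC: 02:30–02:45, 05:15–05:30, 05:45–09:00, 09:45–10:30.
Eitan → UTC: 04:15–05:00, 05:30–06:15, 06:45–07:00.
Oren → UTC: 05:00–05:30, 06:15–13:00.
Lars ∩ Vera: (none).
Lars ∩ Vera ∩ Eitan: (none).
Lars ∩ Vera ∩ Eitan ∩ Oren: (none).
Windows ≥ 90 min: (none).

none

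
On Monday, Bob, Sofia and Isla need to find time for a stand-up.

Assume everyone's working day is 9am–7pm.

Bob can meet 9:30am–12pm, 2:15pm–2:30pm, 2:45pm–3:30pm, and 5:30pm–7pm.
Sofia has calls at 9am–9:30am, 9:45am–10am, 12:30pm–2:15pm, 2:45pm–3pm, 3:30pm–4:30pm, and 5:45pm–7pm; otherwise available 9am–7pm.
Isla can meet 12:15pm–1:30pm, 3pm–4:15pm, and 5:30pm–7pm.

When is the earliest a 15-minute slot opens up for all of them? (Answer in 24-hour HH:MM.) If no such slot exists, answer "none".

15:00

Sofia free within 09:00–19:00: 09:30–09:45, 10:00–12:30, 14:15–14:45, 15:00–15:30, 16:30–17:45.
Bob ∩ Sofia: 09:30–09:45, 10:00–12:00, 14:15–14:30, 15:00–15:30, 17:30–17:45.
Bob ∩ Sofia ∩ Isla: 15:00–15:30, 17:30–17:45.
Windows ≥ 15 min: 15:00–15:30, 17:30–17:45.
Earliest such window starts at 15:00.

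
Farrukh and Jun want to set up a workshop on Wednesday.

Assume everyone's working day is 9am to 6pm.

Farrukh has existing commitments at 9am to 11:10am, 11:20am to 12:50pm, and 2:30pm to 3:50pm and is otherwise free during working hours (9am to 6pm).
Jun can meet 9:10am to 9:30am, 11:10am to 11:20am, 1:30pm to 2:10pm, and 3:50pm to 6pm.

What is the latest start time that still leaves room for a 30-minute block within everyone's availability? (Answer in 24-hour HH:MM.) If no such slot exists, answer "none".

17:30

Farrukh free within 09:00–18:00: 11:10–11:20, 12:50–14:30, 15:50–18:00.
Farrukh ∩ Jun: 11:10–11:20, 13:30–14:10, 15:50–18:00.
Windows ≥ 30 min: 13:30–14:10, 15:50–18:00.
Latest start in the last window 15:50–18:00 is 18:00 − 30 min = 17:30.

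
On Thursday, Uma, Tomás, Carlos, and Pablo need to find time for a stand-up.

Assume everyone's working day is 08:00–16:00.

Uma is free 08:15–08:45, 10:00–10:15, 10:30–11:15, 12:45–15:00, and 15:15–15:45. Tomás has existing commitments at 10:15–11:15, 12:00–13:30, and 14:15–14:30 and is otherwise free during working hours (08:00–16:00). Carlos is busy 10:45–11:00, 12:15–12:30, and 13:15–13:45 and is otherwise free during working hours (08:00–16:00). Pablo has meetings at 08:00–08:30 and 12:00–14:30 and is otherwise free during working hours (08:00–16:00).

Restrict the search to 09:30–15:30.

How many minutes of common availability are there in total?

Tomás free within 08:00–16:00: 08:00–10:15, 11:15–12:00, 13:30–14:15, 14:30–16:00.
Carlos free within 08:00–16:00: 08:00–10:45, 11:00–12:15, 12:30–13:15, 13:45–16:00.
Pablo free within 08:00–16:00: 08:30–12:00, 14:30–16:00.
Uma ∩ Tomás: 08:15–08:45, 10:00–10:15, 13:30–14:15, 14:30–15:00, 15:15–15:45.
Uma ∩ Tomás ∩ Carlos: 08:15–08:45, 10:00–10:15, 13:45–14:15, 14:30–15:00, 15:15–15:45.
Uma ∩ Tomás ∩ Carlos ∩ Pablo: 08:30–08:45, 10:00–10:15, 14:30–15:00, 15:15–15:45.
Restricted to 09:30–15:30: 10:00–10:15, 14:30–15:00, 15:15–15:30.
Total common minutes: 15 + 30 + 15 = 60.

60 minutes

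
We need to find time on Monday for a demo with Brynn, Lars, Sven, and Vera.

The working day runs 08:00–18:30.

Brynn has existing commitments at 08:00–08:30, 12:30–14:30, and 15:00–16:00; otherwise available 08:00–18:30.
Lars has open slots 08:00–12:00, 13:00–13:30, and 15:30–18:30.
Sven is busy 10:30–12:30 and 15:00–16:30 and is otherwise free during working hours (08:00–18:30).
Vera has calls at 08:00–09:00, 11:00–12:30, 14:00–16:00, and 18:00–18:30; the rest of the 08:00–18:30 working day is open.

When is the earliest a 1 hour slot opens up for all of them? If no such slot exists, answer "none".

09:00

Brynn free within 08:00–18:30: 08:30–12:30, 14:30–15:00, 16:00–18:30.
Sven free within 08:00–18:30: 08:00–10:30, 12:30–15:00, 16:30–18:30.
Vera free within 08:00–18:30: 09:00–11:00, 12:30–14:00, 16:00–18:00.
Brynn ∩ Lars: 08:30–12:00, 16:00–18:30.
Brynn ∩ Lars ∩ Sven: 08:30–10:30, 16:30–18:30.
Brynn ∩ Lars ∩ Sven ∩ Vera: 09:00–10:30, 16:30–18:00.
Windows ≥ 60 min: 09:00–10:30, 16:30–18:00.
Earliest such window starts at 09:00.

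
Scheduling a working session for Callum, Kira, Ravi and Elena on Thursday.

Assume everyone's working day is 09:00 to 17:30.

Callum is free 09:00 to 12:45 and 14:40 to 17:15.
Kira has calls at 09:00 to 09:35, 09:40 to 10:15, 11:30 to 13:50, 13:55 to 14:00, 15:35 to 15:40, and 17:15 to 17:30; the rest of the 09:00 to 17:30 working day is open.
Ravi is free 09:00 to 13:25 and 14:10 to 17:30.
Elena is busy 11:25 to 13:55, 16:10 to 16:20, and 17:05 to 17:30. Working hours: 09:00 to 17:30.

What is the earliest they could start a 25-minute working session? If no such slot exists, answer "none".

Kira free within 09:00–17:30: 09:35–09:40, 10:15–11:30, 13:50–13:55, 14:00–15:35, 15:40–17:15.
Elena free within 09:00–17:30: 09:00–11:25, 13:55–16:10, 16:20–17:05.
Callum ∩ Kira: 09:35–09:40, 10:15–11:30, 14:40–15:35, 15:40–17:15.
Callum ∩ Kira ∩ Ravi: 09:35–09:40, 10:15–11:30, 14:40–15:35, 15:40–17:15.
Callum ∩ Kira ∩ Ravi ∩ Elena: 09:35–09:40, 10:15–11:25, 14:40–15:35, 15:40–16:10, 16:20–17:05.
Windows ≥ 25 min: 10:15–11:25, 14:40–15:35, 15:40–16:10, 16:20–17:05.
Earliest such window starts at 10:15.

10:15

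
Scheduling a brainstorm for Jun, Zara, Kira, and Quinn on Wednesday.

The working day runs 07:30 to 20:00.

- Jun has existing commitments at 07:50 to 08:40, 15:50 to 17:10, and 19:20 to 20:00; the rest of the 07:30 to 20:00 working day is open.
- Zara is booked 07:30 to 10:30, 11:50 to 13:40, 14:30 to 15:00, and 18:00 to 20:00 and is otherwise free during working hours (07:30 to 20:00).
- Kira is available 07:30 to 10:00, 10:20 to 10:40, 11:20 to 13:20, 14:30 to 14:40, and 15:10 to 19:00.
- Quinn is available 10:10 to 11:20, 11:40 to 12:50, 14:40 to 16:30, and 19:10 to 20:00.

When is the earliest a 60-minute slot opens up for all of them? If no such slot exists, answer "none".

Jun free within 07:30–20:00: 07:30–07:50, 08:40–15:50, 17:10–19:20.
Zara free within 07:30–20:00: 10:30–11:50, 13:40–14:30, 15:00–18:00.
Jun ∩ Zara: 10:30–11:50, 13:40–14:30, 15:00–15:50, 17:10–18:00.
Jun ∩ Zara ∩ Kira: 10:30–10:40, 11:20–11:50, 15:10–15:50, 17:10–18:00.
Jun ∩ Zara ∩ Kira ∩ Quinn: 10:30–10:40, 11:40–11:50, 15:10–15:50.
Windows ≥ 60 min: (none).

none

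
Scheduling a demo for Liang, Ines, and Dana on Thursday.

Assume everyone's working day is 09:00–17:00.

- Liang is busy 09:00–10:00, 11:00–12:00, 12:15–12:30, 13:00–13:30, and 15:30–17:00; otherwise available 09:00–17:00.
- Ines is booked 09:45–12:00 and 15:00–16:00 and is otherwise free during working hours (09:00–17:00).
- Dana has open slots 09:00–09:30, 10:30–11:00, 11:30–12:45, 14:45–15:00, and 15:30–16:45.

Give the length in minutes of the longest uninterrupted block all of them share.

15 minutes

Liang free within 09:00–17:00: 10:00–11:00, 12:00–12:15, 12:30–13:00, 13:30–15:30.
Ines free within 09:00–17:00: 09:00–09:45, 12:00–15:00, 16:00–17:00.
Liang ∩ Ines: 12:00–12:15, 12:30–13:00, 13:30–15:00.
Liang ∩ Ines ∩ Dana: 12:00–12:15, 12:30–12:45, 14:45–15:00.
Common window lengths: 15, 15, 15 min; longest is 15.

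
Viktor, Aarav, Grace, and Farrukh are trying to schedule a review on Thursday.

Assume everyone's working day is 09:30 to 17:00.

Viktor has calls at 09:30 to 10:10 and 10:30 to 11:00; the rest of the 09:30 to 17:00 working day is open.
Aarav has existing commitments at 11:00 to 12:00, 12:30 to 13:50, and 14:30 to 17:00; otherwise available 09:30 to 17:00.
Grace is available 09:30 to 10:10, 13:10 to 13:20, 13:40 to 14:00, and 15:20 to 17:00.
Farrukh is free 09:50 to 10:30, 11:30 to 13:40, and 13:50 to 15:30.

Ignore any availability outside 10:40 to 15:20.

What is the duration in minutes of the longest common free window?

10 minutes

Viktor free within 09:30–17:00: 10:10–10:30, 11:00–17:00.
Aarav free within 09:30–17:00: 09:30–11:00, 12:00–12:30, 13:50–14:30.
Viktor ∩ Aarav: 10:10–10:30, 12:00–12:30, 13:50–14:30.
Viktor ∩ Aarav ∩ Grace: 13:50–14:00.
Viktor ∩ Aarav ∩ Grace ∩ Farrukh: 13:50–14:00.
Restricted to 10:40–15:20: 13:50–14:00.
Single common window of 10 minutes.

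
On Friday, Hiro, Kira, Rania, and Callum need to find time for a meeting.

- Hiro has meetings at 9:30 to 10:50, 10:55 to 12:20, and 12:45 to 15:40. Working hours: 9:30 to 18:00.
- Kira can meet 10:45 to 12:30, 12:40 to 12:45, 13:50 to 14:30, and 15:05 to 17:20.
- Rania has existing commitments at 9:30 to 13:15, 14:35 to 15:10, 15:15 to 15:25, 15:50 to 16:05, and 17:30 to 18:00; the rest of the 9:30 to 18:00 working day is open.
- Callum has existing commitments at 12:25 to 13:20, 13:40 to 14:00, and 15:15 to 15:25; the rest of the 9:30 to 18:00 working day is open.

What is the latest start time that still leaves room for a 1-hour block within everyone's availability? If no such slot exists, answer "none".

16:20

Hiro free within 09:30–18:00: 10:50–10:55, 12:20–12:45, 15:40–18:00.
Rania free within 09:30–18:00: 13:15–14:35, 15:10–15:15, 15:25–15:50, 16:05–17:30.
Callum free within 09:30–18:00: 09:30–12:25, 13:20–13:40, 14:00–15:15, 15:25–18:00.
Hiro ∩ Kira: 10:50–10:55, 12:20–12:30, 12:40–12:45, 15:40–17:20.
Hiro ∩ Kira ∩ Rania: 15:40–15:50, 16:05–17:20.
Hiro ∩ Kira ∩ Rania ∩ Callum: 15:40–15:50, 16:05–17:20.
Windows ≥ 60 min: 16:05–17:20.
Latest start in the last window 16:05–17:20 is 17:20 − 60 min = 16:20.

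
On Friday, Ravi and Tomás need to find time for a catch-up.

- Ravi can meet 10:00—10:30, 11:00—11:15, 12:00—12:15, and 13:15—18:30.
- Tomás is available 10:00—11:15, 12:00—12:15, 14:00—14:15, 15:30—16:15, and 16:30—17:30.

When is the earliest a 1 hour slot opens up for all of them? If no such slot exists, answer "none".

Ravi ∩ Tomás: 10:00–10:30, 11:00–11:15, 12:00–12:15, 14:00–14:15, 15:30–16:15, 16:30–17:30.
Windows ≥ 60 min: 16:30–17:30.
Earliest such window starts at 16:30.

16:30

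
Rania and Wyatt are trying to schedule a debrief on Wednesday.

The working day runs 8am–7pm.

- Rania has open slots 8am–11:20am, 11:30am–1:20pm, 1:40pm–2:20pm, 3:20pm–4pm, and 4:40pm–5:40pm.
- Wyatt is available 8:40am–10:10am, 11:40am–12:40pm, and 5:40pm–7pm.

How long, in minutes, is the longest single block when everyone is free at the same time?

Rania ∩ Wyatt: 08:40–10:10, 11:40–12:40.
Common window lengths: 90, 60 min; longest is 90.

90 minutes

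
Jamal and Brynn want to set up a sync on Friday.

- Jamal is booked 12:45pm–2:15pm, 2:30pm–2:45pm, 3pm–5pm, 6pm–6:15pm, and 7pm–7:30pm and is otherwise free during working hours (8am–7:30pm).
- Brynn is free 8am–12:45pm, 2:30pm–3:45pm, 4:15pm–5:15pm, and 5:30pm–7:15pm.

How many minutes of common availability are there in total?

390 minutes

Jamal free within 08:00–19:30: 08:00–12:45, 14:15–14:30, 14:45–15:00, 17:00–18:00, 18:15–19:00.
Jamal ∩ Brynn: 08:00–12:45, 14:45–15:00, 17:00–17:15, 17:30–18:00, 18:15–19:00.
Total common minutes: 285 + 15 + 15 + 30 + 45 = 390.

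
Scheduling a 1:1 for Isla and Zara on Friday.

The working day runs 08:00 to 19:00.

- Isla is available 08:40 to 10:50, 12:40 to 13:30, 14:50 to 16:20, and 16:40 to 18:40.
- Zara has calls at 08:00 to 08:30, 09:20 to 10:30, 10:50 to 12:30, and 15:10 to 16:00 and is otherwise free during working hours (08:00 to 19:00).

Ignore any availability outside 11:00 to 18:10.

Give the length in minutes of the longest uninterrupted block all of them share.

90 minutes

Zara free within 08:00–19:00: 08:30–09:20, 10:30–10:50, 12:30–15:10, 16:00–19:00.
Isla ∩ Zara: 08:40–09:20, 10:30–10:50, 12:40–13:30, 14:50–15:10, 16:00–16:20, 16:40–18:40.
Restricted to 11:00–18:10: 12:40–13:30, 14:50–15:10, 16:00–16:20, 16:40–18:10.
Common window lengths: 50, 20, 20, 90 min; longest is 90.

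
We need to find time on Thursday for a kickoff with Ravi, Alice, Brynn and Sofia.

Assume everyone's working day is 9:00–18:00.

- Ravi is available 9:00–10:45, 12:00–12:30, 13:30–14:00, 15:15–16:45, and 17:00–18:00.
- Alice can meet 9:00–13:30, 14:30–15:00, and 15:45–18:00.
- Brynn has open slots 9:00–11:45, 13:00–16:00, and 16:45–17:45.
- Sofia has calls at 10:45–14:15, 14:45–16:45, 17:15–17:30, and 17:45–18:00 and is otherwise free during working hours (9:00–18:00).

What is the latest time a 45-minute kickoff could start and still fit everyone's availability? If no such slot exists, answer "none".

10:00

Sofia free within 09:00–18:00: 09:00–10:45, 14:15–14:45, 16:45–17:15, 17:30–17:45.
Ravi ∩ Alice: 09:00–10:45, 12:00–12:30, 15:45–16:45, 17:00–18:00.
Ravi ∩ Alice ∩ Brynn: 09:00–10:45, 15:45–16:00, 17:00–17:45.
Ravi ∩ Alice ∩ Brynn ∩ Sofia: 09:00–10:45, 17:00–17:15, 17:30–17:45.
Windows ≥ 45 min: 09:00–10:45.
Latest start in the last window 09:00–10:45 is 10:45 − 45 min = 10:00.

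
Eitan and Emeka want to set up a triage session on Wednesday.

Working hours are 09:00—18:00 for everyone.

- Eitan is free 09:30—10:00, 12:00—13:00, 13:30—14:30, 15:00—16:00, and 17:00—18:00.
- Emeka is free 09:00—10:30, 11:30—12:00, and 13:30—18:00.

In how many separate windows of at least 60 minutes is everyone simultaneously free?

3

Eitan ∩ Emeka: 09:30–10:00, 13:30–14:30, 15:00–16:00, 17:00–18:00.
Windows ≥ 60 min: 13:30–14:30, 15:00–16:00, 17:00–18:00.
That's 3 windows.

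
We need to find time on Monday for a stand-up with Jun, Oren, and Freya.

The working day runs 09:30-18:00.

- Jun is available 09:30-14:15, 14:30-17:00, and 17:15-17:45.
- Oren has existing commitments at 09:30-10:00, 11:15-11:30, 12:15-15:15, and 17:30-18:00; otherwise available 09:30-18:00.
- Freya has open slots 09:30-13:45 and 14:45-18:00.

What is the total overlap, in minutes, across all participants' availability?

Oren free within 09:30–18:00: 10:00–11:15, 11:30–12:15, 15:15–17:30.
Jun ∩ Oren: 10:00–11:15, 11:30–12:15, 15:15–17:00, 17:15–17:30.
Jun ∩ Oren ∩ Freya: 10:00–11:15, 11:30–12:15, 15:15–17:00, 17:15–17:30.
Total common minutes: 75 + 45 + 105 + 15 = 240.

240 minutes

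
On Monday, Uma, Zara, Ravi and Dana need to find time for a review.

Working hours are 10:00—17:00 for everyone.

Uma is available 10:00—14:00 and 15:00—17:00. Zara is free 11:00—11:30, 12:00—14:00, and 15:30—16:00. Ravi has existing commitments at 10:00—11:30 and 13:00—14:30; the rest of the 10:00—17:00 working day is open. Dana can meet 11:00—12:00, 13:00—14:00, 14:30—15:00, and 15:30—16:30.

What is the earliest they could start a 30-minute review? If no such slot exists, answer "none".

Ravi free within 10:00–17:00: 11:30–13:00, 14:30–17:00.
Uma ∩ Zara: 11:00–11:30, 12:00–14:00, 15:30–16:00.
Uma ∩ Zara ∩ Ravi: 12:00–13:00, 15:30–16:00.
Uma ∩ Zara ∩ Ravi ∩ Dana: 15:30–16:00.
Windows ≥ 30 min: 15:30–16:00.
Earliest such window starts at 15:30.

15:30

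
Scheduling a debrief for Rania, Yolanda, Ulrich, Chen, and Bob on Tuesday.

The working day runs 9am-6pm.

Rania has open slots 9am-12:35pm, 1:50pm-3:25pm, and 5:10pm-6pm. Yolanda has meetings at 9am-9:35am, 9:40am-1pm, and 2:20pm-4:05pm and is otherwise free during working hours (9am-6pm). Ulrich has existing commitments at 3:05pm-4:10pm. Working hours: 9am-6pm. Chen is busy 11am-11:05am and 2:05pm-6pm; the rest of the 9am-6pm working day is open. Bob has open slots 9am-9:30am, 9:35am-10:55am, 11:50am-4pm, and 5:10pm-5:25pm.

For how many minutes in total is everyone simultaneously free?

Yolanda free within 09:00–18:00: 09:35–09:40, 13:00–14:20, 16:05–18:00.
Ulrich free within 09:00–18:00: 09:00–15:05, 16:10–18:00.
Chen free within 09:00–18:00: 09:00–11:00, 11:05–14:05.
Rania ∩ Yolanda: 09:35–09:40, 13:50–14:20, 17:10–18:00.
Rania ∩ Yolanda ∩ Ulrich: 09:35–09:40, 13:50–14:20, 17:10–18:00.
Rania ∩ Yolanda ∩ Ulrich ∩ Chen: 09:35–09:40, 13:50–14:05.
Rania ∩ Yolanda ∩ Ulrich ∩ Chen ∩ Bob: 09:35–09:40, 13:50–14:05.
Total common minutes: 5 + 15 = 20.

20 minutes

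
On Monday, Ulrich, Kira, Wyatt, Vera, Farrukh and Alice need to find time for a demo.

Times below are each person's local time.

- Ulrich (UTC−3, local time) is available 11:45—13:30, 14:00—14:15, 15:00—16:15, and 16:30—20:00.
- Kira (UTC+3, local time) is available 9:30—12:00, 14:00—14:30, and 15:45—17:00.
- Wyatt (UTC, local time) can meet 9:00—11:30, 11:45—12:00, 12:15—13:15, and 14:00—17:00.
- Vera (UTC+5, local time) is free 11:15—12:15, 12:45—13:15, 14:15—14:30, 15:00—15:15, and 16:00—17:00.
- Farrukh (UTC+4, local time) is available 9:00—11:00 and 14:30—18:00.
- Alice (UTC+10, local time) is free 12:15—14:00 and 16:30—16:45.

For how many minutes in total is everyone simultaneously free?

Ulrich → UTC: 14:45–16:30, 17:00–17:15, 18:00–19:15, 19:30–23:00.
Kira → UTC: 06:30–09:00, 11:00–11:30, 12:45–14:00.
Wyatt → UTC: 09:00–11:30, 11:45–12:00, 12:15–13:15, 14:00–17:00.
Vera → UTC: 06:15–07:15, 07:45–08:15, 09:15–09:30, 10:00–10:15, 11:00–12:00.
Farrukh → UTC: 05:00–07:00, 10:30–14:00.
Alice → UTC: 02:15–04:00, 06:30–06:45.
Ulrich ∩ Kira: (none).
Ulrich ∩ Kira ∩ Wyatt: (none).
Ulrich ∩ Kira ∩ Wyatt ∩ Vera: (none).
Ulrich ∩ Kira ∩ Wyatt ∩ Vera ∩ Farrukh: (none).
Ulrich ∩ Kira ∩ Wyatt ∩ Vera ∩ Farrukh ∩ Alice: (none).
Total common minutes: 0.

0 minutes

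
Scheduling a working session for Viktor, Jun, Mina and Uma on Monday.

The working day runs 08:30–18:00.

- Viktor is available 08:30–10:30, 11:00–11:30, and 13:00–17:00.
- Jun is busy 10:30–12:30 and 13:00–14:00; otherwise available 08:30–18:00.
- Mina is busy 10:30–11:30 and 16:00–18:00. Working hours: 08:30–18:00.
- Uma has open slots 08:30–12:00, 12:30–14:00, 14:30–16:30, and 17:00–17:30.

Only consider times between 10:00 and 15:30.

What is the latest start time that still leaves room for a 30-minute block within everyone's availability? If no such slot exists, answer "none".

15:00

Jun free within 08:30–18:00: 08:30–10:30, 12:30–13:00, 14:00–18:00.
Mina free within 08:30–18:00: 08:30–10:30, 11:30–16:00.
Viktor ∩ Jun: 08:30–10:30, 14:00–17:00.
Viktor ∩ Jun ∩ Mina: 08:30–10:30, 14:00–16:00.
Viktor ∩ Jun ∩ Mina ∩ Uma: 08:30–10:30, 14:30–16:00.
Restricted to 10:00–15:30: 10:00–10:30, 14:30–15:30.
Windows ≥ 30 min: 10:00–10:30, 14:30–15:30.
Latest start in the last window 14:30–15:30 is 15:30 − 30 min = 15:00.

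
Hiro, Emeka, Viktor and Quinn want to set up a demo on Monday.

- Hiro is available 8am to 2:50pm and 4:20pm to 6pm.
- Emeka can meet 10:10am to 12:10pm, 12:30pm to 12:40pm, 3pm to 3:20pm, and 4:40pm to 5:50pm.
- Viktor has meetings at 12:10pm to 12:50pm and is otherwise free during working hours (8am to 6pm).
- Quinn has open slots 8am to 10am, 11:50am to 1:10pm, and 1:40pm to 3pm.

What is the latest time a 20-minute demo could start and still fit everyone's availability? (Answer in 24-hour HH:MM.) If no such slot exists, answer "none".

Viktor free within 08:00–18:00: 08:00–12:10, 12:50–18:00.
Hiro ∩ Emeka: 10:10–12:10, 12:30–12:40, 16:40–17:50.
Hiro ∩ Emeka ∩ Viktor: 10:10–12:10, 16:40–17:50.
Hiro ∩ Emeka ∩ Viktor ∩ Quinn: 11:50–12:10.
Windows ≥ 20 min: 11:50–12:10.
Latest start in the last window 11:50–12:10 is 12:10 − 20 min = 11:50.

11:50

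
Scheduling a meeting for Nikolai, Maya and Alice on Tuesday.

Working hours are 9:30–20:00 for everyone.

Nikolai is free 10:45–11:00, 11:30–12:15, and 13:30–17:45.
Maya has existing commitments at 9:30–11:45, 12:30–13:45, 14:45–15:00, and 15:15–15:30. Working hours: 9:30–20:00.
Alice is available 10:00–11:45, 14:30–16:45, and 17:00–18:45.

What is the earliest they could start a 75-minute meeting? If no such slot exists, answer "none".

Maya free within 09:30–20:00: 11:45–12:30, 13:45–14:45, 15:00–15:15, 15:30–20:00.
Nikolai ∩ Maya: 11:45–12:15, 13:45–14:45, 15:00–15:15, 15:30–17:45.
Nikolai ∩ Maya ∩ Alice: 14:30–14:45, 15:00–15:15, 15:30–16:45, 17:00–17:45.
Windows ≥ 75 min: 15:30–16:45.
Earliest such window starts at 15:30.

15:30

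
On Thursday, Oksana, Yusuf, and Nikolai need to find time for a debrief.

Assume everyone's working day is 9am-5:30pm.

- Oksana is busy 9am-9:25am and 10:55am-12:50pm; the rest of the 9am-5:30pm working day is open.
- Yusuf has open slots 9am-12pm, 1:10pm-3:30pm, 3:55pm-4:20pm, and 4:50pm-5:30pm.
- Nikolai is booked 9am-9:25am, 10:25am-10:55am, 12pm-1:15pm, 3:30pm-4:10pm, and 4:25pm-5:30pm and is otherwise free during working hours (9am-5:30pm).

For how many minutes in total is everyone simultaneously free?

Oksana free within 09:00–17:30: 09:25–10:55, 12:50–17:30.
Nikolai free within 09:00–17:30: 09:25–10:25, 10:55–12:00, 13:15–15:30, 16:10–16:25.
Oksana ∩ Yusuf: 09:25–10:55, 13:10–15:30, 15:55–16:20, 16:50–17:30.
Oksana ∩ Yusuf ∩ Nikolai: 09:25–10:25, 13:15–15:30, 16:10–16:20.
Total common minutes: 60 + 135 + 10 = 205.

205 minutes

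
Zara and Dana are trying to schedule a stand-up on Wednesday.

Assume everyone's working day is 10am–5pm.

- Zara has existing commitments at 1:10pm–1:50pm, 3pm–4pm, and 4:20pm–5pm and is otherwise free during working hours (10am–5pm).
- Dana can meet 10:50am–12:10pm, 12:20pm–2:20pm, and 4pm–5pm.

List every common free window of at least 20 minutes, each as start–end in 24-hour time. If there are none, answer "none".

10:50–12:10, 12:20–13:10, 13:50–14:20, 16:00–16:20

Zara free within 10:00–17:00: 10:00–13:10, 13:50–15:00, 16:00–16:20.
Zara ∩ Dana: 10:50–12:10, 12:20–13:10, 13:50–14:20, 16:00–16:20.
Windows ≥ 20 min: 10:50–12:10, 12:20–13:10, 13:50–14:20, 16:00–16:20.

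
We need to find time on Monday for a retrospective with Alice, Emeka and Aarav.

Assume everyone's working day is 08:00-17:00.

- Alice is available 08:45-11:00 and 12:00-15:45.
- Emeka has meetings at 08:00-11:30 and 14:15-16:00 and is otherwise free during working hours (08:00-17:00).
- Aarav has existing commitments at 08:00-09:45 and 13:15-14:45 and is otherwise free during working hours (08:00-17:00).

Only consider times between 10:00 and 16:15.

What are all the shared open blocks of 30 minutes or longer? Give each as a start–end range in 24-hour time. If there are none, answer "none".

12:00–13:15

Emeka free within 08:00–17:00: 11:30–14:15, 16:00–17:00.
Aarav free within 08:00–17:00: 09:45–13:15, 14:45–17:00.
Alice ∩ Emeka: 12:00–14:15.
Alice ∩ Emeka ∩ Aarav: 12:00–13:15.
Restricted to 10:00–16:15: 12:00–13:15.
Windows ≥ 30 min: 12:00–13:15.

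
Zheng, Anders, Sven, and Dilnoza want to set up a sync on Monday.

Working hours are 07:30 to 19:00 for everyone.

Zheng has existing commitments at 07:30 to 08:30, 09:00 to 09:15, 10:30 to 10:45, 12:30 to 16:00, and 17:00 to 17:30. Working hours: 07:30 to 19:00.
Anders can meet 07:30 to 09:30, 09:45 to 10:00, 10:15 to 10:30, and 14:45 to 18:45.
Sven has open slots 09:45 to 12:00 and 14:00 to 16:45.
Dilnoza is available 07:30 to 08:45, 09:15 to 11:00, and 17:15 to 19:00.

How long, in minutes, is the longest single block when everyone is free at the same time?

Zheng free within 07:30–19:00: 08:30–09:00, 09:15–10:30, 10:45–12:30, 16:00–17:00, 17:30–19:00.
Zheng ∩ Anders: 08:30–09:00, 09:15–09:30, 09:45–10:00, 10:15–10:30, 16:00–17:00, 17:30–18:45.
Zheng ∩ Anders ∩ Sven: 09:45–10:00, 10:15–10:30, 16:00–16:45.
Zheng ∩ Anders ∩ Sven ∩ Dilnoza: 09:45–10:00, 10:15–10:30.
Common window lengths: 15, 15 min; longest is 15.

15 minutes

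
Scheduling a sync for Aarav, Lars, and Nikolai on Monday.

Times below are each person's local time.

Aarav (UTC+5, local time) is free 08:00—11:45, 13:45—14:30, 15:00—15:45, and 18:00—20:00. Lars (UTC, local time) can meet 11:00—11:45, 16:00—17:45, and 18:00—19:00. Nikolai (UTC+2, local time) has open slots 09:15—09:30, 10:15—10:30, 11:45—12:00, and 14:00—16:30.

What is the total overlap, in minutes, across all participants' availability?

Aarav → UTC: 03:00–06:45, 08:45–09:30, 10:00–10:45, 13:00–15:00.
Lars → UTC: 11:00–11:45, 16:00–17:45, 18:00–19:00.
Nikolai → UTC: 07:15–07:30, 08:15–08:30, 09:45–10:00, 12:00–14:30.
Aarav ∩ Lars: (none).
Aarav ∩ Lars ∩ Nikolai: (none).
Total common minutes: 0.

0 minutes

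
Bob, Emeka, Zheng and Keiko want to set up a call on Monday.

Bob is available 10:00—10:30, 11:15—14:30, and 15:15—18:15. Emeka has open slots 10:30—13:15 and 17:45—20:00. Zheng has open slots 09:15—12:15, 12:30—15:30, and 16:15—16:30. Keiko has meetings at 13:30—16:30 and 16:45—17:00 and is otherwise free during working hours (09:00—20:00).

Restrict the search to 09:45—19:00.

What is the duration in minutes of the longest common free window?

60 minutes

Keiko free within 09:00–20:00: 09:00–13:30, 16:30–16:45, 17:00–20:00.
Bob ∩ Emeka: 11:15–13:15, 17:45–18:15.
Bob ∩ Emeka ∩ Zheng: 11:15–12:15, 12:30–13:15.
Bob ∩ Emeka ∩ Zheng ∩ Keiko: 11:15–12:15, 12:30–13:15.
Restricted to 09:45–19:00: 11:15–12:15, 12:30–13:15.
Common window lengths: 60, 45 min; longest is 60.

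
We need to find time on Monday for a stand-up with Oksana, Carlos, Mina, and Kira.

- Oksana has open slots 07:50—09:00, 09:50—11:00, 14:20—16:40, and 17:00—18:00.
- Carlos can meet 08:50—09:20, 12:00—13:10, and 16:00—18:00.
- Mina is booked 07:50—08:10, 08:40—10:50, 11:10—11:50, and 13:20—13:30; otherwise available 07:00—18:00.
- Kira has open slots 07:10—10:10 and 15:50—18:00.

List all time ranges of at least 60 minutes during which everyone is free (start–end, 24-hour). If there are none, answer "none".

Mina free within 07:00–18:00: 07:00–07:50, 08:10–08:40, 10:50–11:10, 11:50–13:20, 13:30–18:00.
Oksana ∩ Carlos: 08:50–09:00, 16:00–16:40, 17:00–18:00.
Oksana ∩ Carlos ∩ Mina: 16:00–16:40, 17:00–18:00.
Oksana ∩ Carlos ∩ Mina ∩ Kira: 16:00–16:40, 17:00–18:00.
Windows ≥ 60 min: 17:00–18:00.

17:00–18:00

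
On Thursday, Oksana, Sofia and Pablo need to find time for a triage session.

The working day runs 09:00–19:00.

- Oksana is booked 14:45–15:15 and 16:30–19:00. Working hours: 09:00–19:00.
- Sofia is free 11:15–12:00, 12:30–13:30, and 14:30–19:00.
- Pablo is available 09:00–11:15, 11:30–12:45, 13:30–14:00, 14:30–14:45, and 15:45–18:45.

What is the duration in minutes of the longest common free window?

45 minutes

Oksana free within 09:00–19:00: 09:00–14:45, 15:15–16:30.
Oksana ∩ Sofia: 11:15–12:00, 12:30–13:30, 14:30–14:45, 15:15–16:30.
Oksana ∩ Sofia ∩ Pablo: 11:30–12:00, 12:30–12:45, 14:30–14:45, 15:45–16:30.
Common window lengths: 30, 15, 15, 45 min; longest is 45.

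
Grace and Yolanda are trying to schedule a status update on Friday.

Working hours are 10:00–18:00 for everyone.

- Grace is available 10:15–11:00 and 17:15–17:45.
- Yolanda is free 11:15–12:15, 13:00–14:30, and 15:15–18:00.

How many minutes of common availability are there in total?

Grace ∩ Yolanda: 17:15–17:45.
Total common minutes: 30.

30 minutes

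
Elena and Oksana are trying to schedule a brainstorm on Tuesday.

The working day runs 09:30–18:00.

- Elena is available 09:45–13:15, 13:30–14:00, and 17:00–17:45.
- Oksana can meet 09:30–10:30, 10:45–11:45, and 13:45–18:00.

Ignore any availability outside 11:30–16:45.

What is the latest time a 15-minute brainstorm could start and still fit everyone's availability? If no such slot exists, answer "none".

Elena ∩ Oksana: 09:45–10:30, 10:45–11:45, 13:45–14:00, 17:00–17:45.
Restricted to 11:30–16:45: 11:30–11:45, 13:45–14:00.
Windows ≥ 15 min: 11:30–11:45, 13:45–14:00.
Latest start in the last window 13:45–14:00 is 14:00 − 15 min = 13:45.

13:45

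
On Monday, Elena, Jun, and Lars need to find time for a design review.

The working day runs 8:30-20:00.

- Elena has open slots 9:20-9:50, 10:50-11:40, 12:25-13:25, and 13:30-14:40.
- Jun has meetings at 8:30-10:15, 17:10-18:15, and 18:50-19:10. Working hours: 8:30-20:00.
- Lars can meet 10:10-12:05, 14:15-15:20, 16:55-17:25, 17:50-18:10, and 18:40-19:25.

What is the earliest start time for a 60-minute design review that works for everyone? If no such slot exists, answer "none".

Jun free within 08:30–20:00: 10:15–17:10, 18:15–18:50, 19:10–20:00.
Elena ∩ Jun: 10:50–11:40, 12:25–13:25, 13:30–14:40.
Elena ∩ Jun ∩ Lars: 10:50–11:40, 14:15–14:40.
Windows ≥ 60 min: (none).

none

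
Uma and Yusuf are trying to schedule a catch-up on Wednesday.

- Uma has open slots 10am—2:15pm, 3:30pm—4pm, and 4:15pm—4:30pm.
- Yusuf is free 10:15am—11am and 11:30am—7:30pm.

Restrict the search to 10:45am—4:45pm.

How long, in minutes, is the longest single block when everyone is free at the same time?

165 minutes

Uma ∩ Yusuf: 10:15–11:00, 11:30–14:15, 15:30–16:00, 16:15–16:30.
Restricted to 10:45–16:45: 10:45–11:00, 11:30–14:15, 15:30–16:00, 16:15–16:30.
Common window lengths: 15, 165, 30, 15 min; longest is 165.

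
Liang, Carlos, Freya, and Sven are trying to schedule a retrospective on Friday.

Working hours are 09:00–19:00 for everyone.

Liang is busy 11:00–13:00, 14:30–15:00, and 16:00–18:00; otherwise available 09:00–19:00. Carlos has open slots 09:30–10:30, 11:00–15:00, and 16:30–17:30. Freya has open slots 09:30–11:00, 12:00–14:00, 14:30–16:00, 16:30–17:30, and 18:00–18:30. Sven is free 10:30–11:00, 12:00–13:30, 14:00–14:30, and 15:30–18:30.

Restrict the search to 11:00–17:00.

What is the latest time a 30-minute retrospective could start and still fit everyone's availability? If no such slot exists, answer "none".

Liang free within 09:00–19:00: 09:00–11:00, 13:00–14:30, 15:00–16:00, 18:00–19:00.
Liang ∩ Carlos: 09:30–10:30, 13:00–14:30.
Liang ∩ Carlos ∩ Freya: 09:30–10:30, 13:00–14:00.
Liang ∩ Carlos ∩ Freya ∩ Sven: 13:00–13:30.
Restricted to 11:00–17:00: 13:00–13:30.
Windows ≥ 30 min: 13:00–13:30.
Latest start in the last window 13:00–13:30 is 13:30 − 30 min = 13:00.

13:00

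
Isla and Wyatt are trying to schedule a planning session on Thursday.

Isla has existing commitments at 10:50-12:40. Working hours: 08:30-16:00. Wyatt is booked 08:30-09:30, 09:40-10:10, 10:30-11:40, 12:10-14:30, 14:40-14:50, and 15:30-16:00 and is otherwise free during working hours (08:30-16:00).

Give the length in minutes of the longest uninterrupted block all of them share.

Isla free within 08:30–16:00: 08:30–10:50, 12:40–16:00.
Wyatt free within 08:30–16:00: 09:30–09:40, 10:10–10:30, 11:40–12:10, 14:30–14:40, 14:50–15:30.
Isla ∩ Wyatt: 09:30–09:40, 10:10–10:30, 14:30–14:40, 14:50–15:30.
Common window lengths: 10, 20, 10, 40 min; longest is 40.

40 minutes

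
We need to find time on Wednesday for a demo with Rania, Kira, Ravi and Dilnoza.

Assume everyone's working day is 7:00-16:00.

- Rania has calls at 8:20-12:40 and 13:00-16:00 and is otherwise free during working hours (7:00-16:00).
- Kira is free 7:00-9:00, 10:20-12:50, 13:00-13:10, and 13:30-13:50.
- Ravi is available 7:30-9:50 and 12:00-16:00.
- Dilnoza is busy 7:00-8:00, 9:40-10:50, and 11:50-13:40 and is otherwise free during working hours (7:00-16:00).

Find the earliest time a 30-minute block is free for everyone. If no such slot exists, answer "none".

none

Rania free within 07:00–16:00: 07:00–08:20, 12:40–13:00.
Dilnoza free within 07:00–16:00: 08:00–09:40, 10:50–11:50, 13:40–16:00.
Rania ∩ Kira: 07:00–08:20, 12:40–12:50.
Rania ∩ Kira ∩ Ravi: 07:30–08:20, 12:40–12:50.
Rania ∩ Kira ∩ Ravi ∩ Dilnoza: 08:00–08:20.
Windows ≥ 30 min: (none).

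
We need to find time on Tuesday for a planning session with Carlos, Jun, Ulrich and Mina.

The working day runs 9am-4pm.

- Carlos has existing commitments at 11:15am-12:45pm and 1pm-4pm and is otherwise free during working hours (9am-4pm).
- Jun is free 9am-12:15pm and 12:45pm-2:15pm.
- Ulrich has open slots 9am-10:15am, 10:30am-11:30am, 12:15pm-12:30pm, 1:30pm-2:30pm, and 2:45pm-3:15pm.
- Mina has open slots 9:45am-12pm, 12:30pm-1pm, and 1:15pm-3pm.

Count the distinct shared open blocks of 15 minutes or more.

2

Carlos free within 09:00–16:00: 09:00–11:15, 12:45–13:00.
Carlos ∩ Jun: 09:00–11:15, 12:45–13:00.
Carlos ∩ Jun ∩ Ulrich: 09:00–10:15, 10:30–11:15.
Carlos ∩ Jun ∩ Ulrich ∩ Mina: 09:45–10:15, 10:30–11:15.
Windows ≥ 15 min: 09:45–10:15, 10:30–11:15.
That's 2 windows.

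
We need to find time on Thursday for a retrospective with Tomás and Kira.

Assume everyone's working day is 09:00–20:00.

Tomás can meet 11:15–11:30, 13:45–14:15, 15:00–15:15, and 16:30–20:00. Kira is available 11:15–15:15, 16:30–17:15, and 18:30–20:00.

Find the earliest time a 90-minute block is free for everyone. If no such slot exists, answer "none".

18:30

Tomás ∩ Kira: 11:15–11:30, 13:45–14:15, 15:00–15:15, 16:30–17:15, 18:30–20:00.
Windows ≥ 90 min: 18:30–20:00.
Earliest such window starts at 18:30.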